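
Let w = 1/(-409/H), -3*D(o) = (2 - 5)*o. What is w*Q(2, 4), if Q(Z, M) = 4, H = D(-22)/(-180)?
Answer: -22/18405 ≈ -0.0011953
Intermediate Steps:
D(o) = o (D(o) = -(2 - 5)*o/3 = -(-1)*o = o)
H = 11/90 (H = -22/(-180) = -22*(-1/180) = 11/90 ≈ 0.12222)
w = -11/36810 (w = 1/(-409/11/90) = 1/(-409*90/11) = 1/(-36810/11) = -11/36810 ≈ -0.00029883)
w*Q(2, 4) = -11/36810*4 = -22/18405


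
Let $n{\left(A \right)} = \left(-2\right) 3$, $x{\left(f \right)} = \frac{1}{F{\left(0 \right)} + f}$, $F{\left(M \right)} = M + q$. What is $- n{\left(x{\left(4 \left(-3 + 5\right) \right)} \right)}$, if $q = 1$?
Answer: $6$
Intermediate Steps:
$F{\left(M \right)} = 1 + M$ ($F{\left(M \right)} = M + 1 = 1 + M$)
$x{\left(f \right)} = \frac{1}{1 + f}$ ($x{\left(f \right)} = \frac{1}{\left(1 + 0\right) + f} = \frac{1}{1 + f}$)
$n{\left(A \right)} = -6$
$- n{\left(x{\left(4 \left(-3 + 5\right) \right)} \right)} = \left(-1\right) \left(-6\right) = 6$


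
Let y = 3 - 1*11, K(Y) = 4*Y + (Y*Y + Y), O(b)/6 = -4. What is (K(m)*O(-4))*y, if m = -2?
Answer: -1152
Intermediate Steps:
O(b) = -24 (O(b) = 6*(-4) = -24)
K(Y) = Y² + 5*Y (K(Y) = 4*Y + (Y² + Y) = 4*Y + (Y + Y²) = Y² + 5*Y)
y = -8 (y = 3 - 11 = -8)
(K(m)*O(-4))*y = (-2*(5 - 2)*(-24))*(-8) = (-2*3*(-24))*(-8) = -6*(-24)*(-8) = 144*(-8) = -1152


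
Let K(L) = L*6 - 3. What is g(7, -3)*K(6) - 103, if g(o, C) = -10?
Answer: -433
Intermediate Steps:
K(L) = -3 + 6*L (K(L) = 6*L - 3 = -3 + 6*L)
g(7, -3)*K(6) - 103 = -10*(-3 + 6*6) - 103 = -10*(-3 + 36) - 103 = -10*33 - 103 = -330 - 103 = -433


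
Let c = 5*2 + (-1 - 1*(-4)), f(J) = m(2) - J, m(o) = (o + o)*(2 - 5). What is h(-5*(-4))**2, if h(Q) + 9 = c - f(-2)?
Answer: 196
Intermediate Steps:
m(o) = -6*o (m(o) = (2*o)*(-3) = -6*o)
f(J) = -12 - J (f(J) = -6*2 - J = -12 - J)
c = 13 (c = 10 + (-1 + 4) = 10 + 3 = 13)
h(Q) = 14 (h(Q) = -9 + (13 - (-12 - 1*(-2))) = -9 + (13 - (-12 + 2)) = -9 + (13 - 1*(-10)) = -9 + (13 + 10) = -9 + 23 = 14)
h(-5*(-4))**2 = 14**2 = 196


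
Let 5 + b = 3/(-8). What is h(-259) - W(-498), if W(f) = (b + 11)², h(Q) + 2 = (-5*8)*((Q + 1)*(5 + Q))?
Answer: -167764073/64 ≈ -2.6213e+6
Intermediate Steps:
b = -43/8 (b = -5 + 3/(-8) = -5 + 3*(-⅛) = -5 - 3/8 = -43/8 ≈ -5.3750)
h(Q) = -2 - 40*(1 + Q)*(5 + Q) (h(Q) = -2 + (-5*8)*((Q + 1)*(5 + Q)) = -2 - 40*(1 + Q)*(5 + Q))
W(f) = 2025/64 (W(f) = (-43/8 + 11)² = (45/8)² = 2025/64)
h(-259) - W(-498) = (-202 - 240*(-259) - 40*(-259)²) - 1*2025/64 = (-202 + 62160 - 40*67081) - 2025/64 = (-202 + 62160 - 2683240) - 2025/64 = -2621282 - 2025/64 = -167764073/64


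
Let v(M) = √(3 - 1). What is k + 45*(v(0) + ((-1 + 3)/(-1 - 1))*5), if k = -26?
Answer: -251 + 45*√2 ≈ -187.36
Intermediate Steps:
v(M) = √2
k + 45*(v(0) + ((-1 + 3)/(-1 - 1))*5) = -26 + 45*(√2 + ((-1 + 3)/(-1 - 1))*5) = -26 + 45*(√2 + (2/(-2))*5) = -26 + 45*(√2 + (2*(-½))*5) = -26 + 45*(√2 - 1*5) = -26 + 45*(√2 - 5) = -26 + 45*(-5 + √2) = -26 + (-225 + 45*√2) = -251 + 45*√2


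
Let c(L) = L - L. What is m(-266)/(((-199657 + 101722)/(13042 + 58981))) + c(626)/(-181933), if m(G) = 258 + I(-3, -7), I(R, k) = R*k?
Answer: -6698139/32645 ≈ -205.18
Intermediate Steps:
c(L) = 0
m(G) = 279 (m(G) = 258 - 3*(-7) = 258 + 21 = 279)
m(-266)/(((-199657 + 101722)/(13042 + 58981))) + c(626)/(-181933) = 279/(((-199657 + 101722)/(13042 + 58981))) + 0/(-181933) = 279/((-97935/72023)) + 0*(-1/181933) = 279/((-97935*1/72023)) + 0 = 279/(-97935/72023) + 0 = 279*(-72023/97935) + 0 = -6698139/32645 + 0 = -6698139/32645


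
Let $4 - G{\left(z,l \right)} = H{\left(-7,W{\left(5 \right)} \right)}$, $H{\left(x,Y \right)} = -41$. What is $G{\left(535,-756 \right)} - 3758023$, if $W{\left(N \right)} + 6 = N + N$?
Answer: $-3757978$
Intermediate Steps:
$W{\left(N \right)} = -6 + 2 N$ ($W{\left(N \right)} = -6 + \left(N + N\right) = -6 + 2 N$)
$G{\left(z,l \right)} = 45$ ($G{\left(z,l \right)} = 4 - -41 = 4 + 41 = 45$)
$G{\left(535,-756 \right)} - 3758023 = 45 - 3758023 = -3757978$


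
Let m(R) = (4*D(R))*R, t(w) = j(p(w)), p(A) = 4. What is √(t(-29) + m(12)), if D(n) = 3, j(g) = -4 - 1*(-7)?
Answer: 7*√3 ≈ 12.124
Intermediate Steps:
j(g) = 3 (j(g) = -4 + 7 = 3)
t(w) = 3
m(R) = 12*R (m(R) = (4*3)*R = 12*R)
√(t(-29) + m(12)) = √(3 + 12*12) = √(3 + 144) = √147 = 7*√3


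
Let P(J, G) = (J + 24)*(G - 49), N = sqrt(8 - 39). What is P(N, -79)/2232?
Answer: -128/93 - 16*I*sqrt(31)/279 ≈ -1.3763 - 0.3193*I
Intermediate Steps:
N = I*sqrt(31) (N = sqrt(-31) = I*sqrt(31) ≈ 5.5678*I)
P(J, G) = (-49 + G)*(24 + J) (P(J, G) = (24 + J)*(-49 + G) = (-49 + G)*(24 + J))
P(N, -79)/2232 = (-1176 - 49*I*sqrt(31) + 24*(-79) - 79*I*sqrt(31))/2232 = (-1176 - 49*I*sqrt(31) - 1896 - 79*I*sqrt(31))*(1/2232) = (-3072 - 128*I*sqrt(31))*(1/2232) = -128/93 - 16*I*sqrt(31)/279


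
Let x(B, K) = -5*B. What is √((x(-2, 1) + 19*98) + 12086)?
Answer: √13958 ≈ 118.14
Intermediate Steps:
√((x(-2, 1) + 19*98) + 12086) = √((-5*(-2) + 19*98) + 12086) = √((10 + 1862) + 12086) = √(1872 + 12086) = √13958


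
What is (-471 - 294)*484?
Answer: -370260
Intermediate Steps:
(-471 - 294)*484 = -765*484 = -370260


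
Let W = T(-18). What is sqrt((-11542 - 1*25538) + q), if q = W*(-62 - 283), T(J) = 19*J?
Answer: 3*sqrt(8990) ≈ 284.45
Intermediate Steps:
W = -342 (W = 19*(-18) = -342)
q = 117990 (q = -342*(-62 - 283) = -342*(-345) = 117990)
sqrt((-11542 - 1*25538) + q) = sqrt((-11542 - 1*25538) + 117990) = sqrt((-11542 - 25538) + 117990) = sqrt(-37080 + 117990) = sqrt(80910) = 3*sqrt(8990)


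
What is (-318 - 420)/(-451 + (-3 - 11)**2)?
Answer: 246/85 ≈ 2.8941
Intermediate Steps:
(-318 - 420)/(-451 + (-3 - 11)**2) = -738/(-451 + (-14)**2) = -738/(-451 + 196) = -738/(-255) = -738*(-1/255) = 246/85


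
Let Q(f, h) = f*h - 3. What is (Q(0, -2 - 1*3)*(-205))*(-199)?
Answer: -122385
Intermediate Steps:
Q(f, h) = -3 + f*h
(Q(0, -2 - 1*3)*(-205))*(-199) = ((-3 + 0*(-2 - 1*3))*(-205))*(-199) = ((-3 + 0*(-2 - 3))*(-205))*(-199) = ((-3 + 0*(-5))*(-205))*(-199) = ((-3 + 0)*(-205))*(-199) = -3*(-205)*(-199) = 615*(-199) = -122385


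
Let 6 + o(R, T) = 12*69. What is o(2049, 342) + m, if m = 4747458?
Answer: 4748280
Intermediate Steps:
o(R, T) = 822 (o(R, T) = -6 + 12*69 = -6 + 828 = 822)
o(2049, 342) + m = 822 + 4747458 = 4748280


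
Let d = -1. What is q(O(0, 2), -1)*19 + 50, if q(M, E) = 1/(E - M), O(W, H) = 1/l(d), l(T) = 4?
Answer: 174/5 ≈ 34.800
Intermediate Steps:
O(W, H) = ¼ (O(W, H) = 1/4 = ¼)
q(O(0, 2), -1)*19 + 50 = 19/(-1 - 1*¼) + 50 = 19/(-1 - ¼) + 50 = 19/(-5/4) + 50 = -⅘*19 + 50 = -76/5 + 50 = 174/5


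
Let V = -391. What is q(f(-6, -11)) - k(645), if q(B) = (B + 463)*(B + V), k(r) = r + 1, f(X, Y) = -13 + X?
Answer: -182686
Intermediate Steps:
k(r) = 1 + r
q(B) = (-391 + B)*(463 + B) (q(B) = (B + 463)*(B - 391) = (463 + B)*(-391 + B) = (-391 + B)*(463 + B))
q(f(-6, -11)) - k(645) = (-181033 + (-13 - 6)² + 72*(-13 - 6)) - (1 + 645) = (-181033 + (-19)² + 72*(-19)) - 1*646 = (-181033 + 361 - 1368) - 646 = -182040 - 646 = -182686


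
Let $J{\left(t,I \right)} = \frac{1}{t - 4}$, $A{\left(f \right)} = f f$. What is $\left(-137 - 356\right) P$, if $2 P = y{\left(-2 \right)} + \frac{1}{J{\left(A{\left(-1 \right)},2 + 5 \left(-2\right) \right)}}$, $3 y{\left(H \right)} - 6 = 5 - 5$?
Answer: $\frac{493}{2} \approx 246.5$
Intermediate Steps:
$A{\left(f \right)} = f^{2}$
$y{\left(H \right)} = 2$ ($y{\left(H \right)} = 2 + \frac{5 - 5}{3} = 2 + \frac{1}{3} \cdot 0 = 2 + 0 = 2$)
$J{\left(t,I \right)} = \frac{1}{-4 + t}$
$P = - \frac{1}{2}$ ($P = \frac{2 + \frac{1}{\frac{1}{-4 + \left(-1\right)^{2}}}}{2} = \frac{2 + \frac{1}{\frac{1}{-4 + 1}}}{2} = \frac{2 + \frac{1}{\frac{1}{-3}}}{2} = \frac{2 + \frac{1}{- \frac{1}{3}}}{2} = \frac{2 - 3}{2} = \frac{1}{2} \left(-1\right) = - \frac{1}{2} \approx -0.5$)
$\left(-137 - 356\right) P = \left(-137 - 356\right) \left(- \frac{1}{2}\right) = \left(-493\right) \left(- \frac{1}{2}\right) = \frac{493}{2}$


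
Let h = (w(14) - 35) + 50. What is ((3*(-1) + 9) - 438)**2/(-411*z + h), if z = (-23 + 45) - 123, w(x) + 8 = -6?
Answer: 23328/5189 ≈ 4.4957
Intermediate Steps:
w(x) = -14 (w(x) = -8 - 6 = -14)
h = 1 (h = (-14 - 35) + 50 = -49 + 50 = 1)
z = -101 (z = 22 - 123 = -101)
((3*(-1) + 9) - 438)**2/(-411*z + h) = ((3*(-1) + 9) - 438)**2/(-411*(-101) + 1) = ((-3 + 9) - 438)**2/(41511 + 1) = (6 - 438)**2/41512 = (-432)**2*(1/41512) = 186624*(1/41512) = 23328/5189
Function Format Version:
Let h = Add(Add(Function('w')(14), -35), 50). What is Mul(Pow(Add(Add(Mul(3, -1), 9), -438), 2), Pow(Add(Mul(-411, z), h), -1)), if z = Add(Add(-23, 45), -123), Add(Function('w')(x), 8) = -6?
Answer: Rational(23328, 5189) ≈ 4.4957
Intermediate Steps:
Function('w')(x) = -14 (Function('w')(x) = Add(-8, -6) = -14)
h = 1 (h = Add(Add(-14, -35), 50) = Add(-49, 50) = 1)
z = -101 (z = Add(22, -123) = -101)
Mul(Pow(Add(Add(Mul(3, -1), 9), -438), 2), Pow(Add(Mul(-411, z), h), -1)) = Mul(Pow(Add(Add(Mul(3, -1), 9), -438), 2), Pow(Add(Mul(-411, -101), 1), -1)) = Mul(Pow(Add(Add(-3, 9), -438), 2), Pow(Add(41511, 1), -1)) = Mul(Pow(Add(6, -438), 2), Pow(41512, -1)) = Mul(Pow(-432, 2), Rational(1, 41512)) = Mul(186624, Rational(1, 41512)) = Rational(23328, 5189)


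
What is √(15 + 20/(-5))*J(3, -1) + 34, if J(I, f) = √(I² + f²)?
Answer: 34 + √110 ≈ 44.488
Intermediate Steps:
√(15 + 20/(-5))*J(3, -1) + 34 = √(15 + 20/(-5))*√(3² + (-1)²) + 34 = √(15 + 20*(-⅕))*√(9 + 1) + 34 = √(15 - 4)*√10 + 34 = √11*√10 + 34 = √110 + 34 = 34 + √110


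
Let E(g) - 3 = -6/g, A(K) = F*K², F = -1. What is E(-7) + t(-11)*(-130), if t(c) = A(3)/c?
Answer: -7893/77 ≈ -102.51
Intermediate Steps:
A(K) = -K²
t(c) = -9/c (t(c) = (-1*3²)/c = (-1*9)/c = -9/c)
E(g) = 3 - 6/g
E(-7) + t(-11)*(-130) = (3 - 6/(-7)) - 9/(-11)*(-130) = (3 - 6*(-⅐)) - 9*(-1/11)*(-130) = (3 + 6/7) + (9/11)*(-130) = 27/7 - 1170/11 = -7893/77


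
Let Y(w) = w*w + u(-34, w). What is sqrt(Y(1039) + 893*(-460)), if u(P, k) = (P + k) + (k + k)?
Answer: 4*sqrt(41989) ≈ 819.65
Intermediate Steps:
u(P, k) = P + 3*k (u(P, k) = (P + k) + 2*k = P + 3*k)
Y(w) = -34 + w**2 + 3*w (Y(w) = w*w + (-34 + 3*w) = w**2 + (-34 + 3*w) = -34 + w**2 + 3*w)
sqrt(Y(1039) + 893*(-460)) = sqrt((-34 + 1039**2 + 3*1039) + 893*(-460)) = sqrt((-34 + 1079521 + 3117) - 410780) = sqrt(1082604 - 410780) = sqrt(671824) = 4*sqrt(41989)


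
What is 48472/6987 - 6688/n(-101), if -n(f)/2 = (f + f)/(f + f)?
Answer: 23413000/6987 ≈ 3350.9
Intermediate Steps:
n(f) = -2 (n(f) = -2*(f + f)/(f + f) = -2*2*f/(2*f) = -2*2*f*1/(2*f) = -2*1 = -2)
48472/6987 - 6688/n(-101) = 48472/6987 - 6688/(-2) = 48472*(1/6987) - 6688*(-1/2) = 48472/6987 + 3344 = 23413000/6987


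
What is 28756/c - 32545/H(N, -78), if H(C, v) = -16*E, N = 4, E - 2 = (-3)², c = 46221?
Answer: 215617643/1162128 ≈ 185.54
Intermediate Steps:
E = 11 (E = 2 + (-3)² = 2 + 9 = 11)
H(C, v) = -176 (H(C, v) = -16*11 = -176)
28756/c - 32545/H(N, -78) = 28756/46221 - 32545/(-176) = 28756*(1/46221) - 32545*(-1/176) = 4108/6603 + 32545/176 = 215617643/1162128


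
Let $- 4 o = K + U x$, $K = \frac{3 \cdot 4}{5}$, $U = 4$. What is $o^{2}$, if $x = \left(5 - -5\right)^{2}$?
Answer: $\frac{253009}{25} \approx 10120.0$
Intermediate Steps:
$K = \frac{12}{5}$ ($K = 12 \cdot \frac{1}{5} = \frac{12}{5} \approx 2.4$)
$x = 100$ ($x = \left(5 + 5\right)^{2} = 10^{2} = 100$)
$o = - \frac{503}{5}$ ($o = - \frac{\frac{12}{5} + 4 \cdot 100}{4} = - \frac{\frac{12}{5} + 400}{4} = \left(- \frac{1}{4}\right) \frac{2012}{5} = - \frac{503}{5} \approx -100.6$)
$o^{2} = \left(- \frac{503}{5}\right)^{2} = \frac{253009}{25}$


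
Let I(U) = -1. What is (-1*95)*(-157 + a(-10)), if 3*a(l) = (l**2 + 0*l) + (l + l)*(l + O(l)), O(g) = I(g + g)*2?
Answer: 12445/3 ≈ 4148.3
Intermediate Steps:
O(g) = -2 (O(g) = -1*2 = -2)
a(l) = l**2/3 + 2*l*(-2 + l)/3 (a(l) = ((l**2 + 0*l) + (l + l)*(l - 2))/3 = ((l**2 + 0) + (2*l)*(-2 + l))/3 = (l**2 + 2*l*(-2 + l))/3 = l**2/3 + 2*l*(-2 + l)/3)
(-1*95)*(-157 + a(-10)) = (-1*95)*(-157 + (1/3)*(-10)*(-4 + 3*(-10))) = -95*(-157 + (1/3)*(-10)*(-4 - 30)) = -95*(-157 + (1/3)*(-10)*(-34)) = -95*(-157 + 340/3) = -95*(-131/3) = 12445/3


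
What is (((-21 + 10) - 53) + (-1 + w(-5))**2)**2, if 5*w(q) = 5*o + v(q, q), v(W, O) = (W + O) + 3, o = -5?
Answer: 53361/625 ≈ 85.378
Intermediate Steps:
v(W, O) = 3 + O + W (v(W, O) = (O + W) + 3 = 3 + O + W)
w(q) = -22/5 + 2*q/5 (w(q) = (5*(-5) + (3 + q + q))/5 = (-25 + (3 + 2*q))/5 = (-22 + 2*q)/5 = -22/5 + 2*q/5)
(((-21 + 10) - 53) + (-1 + w(-5))**2)**2 = (((-21 + 10) - 53) + (-1 + (-22/5 + (2/5)*(-5)))**2)**2 = ((-11 - 53) + (-1 + (-22/5 - 2))**2)**2 = (-64 + (-1 - 32/5)**2)**2 = (-64 + (-37/5)**2)**2 = (-64 + 1369/25)**2 = (-231/25)**2 = 53361/625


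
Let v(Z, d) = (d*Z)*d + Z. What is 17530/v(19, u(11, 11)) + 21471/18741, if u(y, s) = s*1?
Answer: 63049918/7240273 ≈ 8.7082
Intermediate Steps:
u(y, s) = s
v(Z, d) = Z + Z*d² (v(Z, d) = (Z*d)*d + Z = Z*d² + Z = Z + Z*d²)
17530/v(19, u(11, 11)) + 21471/18741 = 17530/((19*(1 + 11²))) + 21471/18741 = 17530/((19*(1 + 121))) + 21471*(1/18741) = 17530/((19*122)) + 7157/6247 = 17530/2318 + 7157/6247 = 17530*(1/2318) + 7157/6247 = 8765/1159 + 7157/6247 = 63049918/7240273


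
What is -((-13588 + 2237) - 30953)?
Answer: 42304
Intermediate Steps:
-((-13588 + 2237) - 30953) = -(-11351 - 30953) = -1*(-42304) = 42304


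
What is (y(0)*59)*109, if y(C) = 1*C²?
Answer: 0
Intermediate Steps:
y(C) = C²
(y(0)*59)*109 = (0²*59)*109 = (0*59)*109 = 0*109 = 0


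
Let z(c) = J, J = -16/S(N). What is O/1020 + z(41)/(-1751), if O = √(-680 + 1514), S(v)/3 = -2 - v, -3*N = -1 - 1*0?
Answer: -16/12257 + √834/1020 ≈ 0.027007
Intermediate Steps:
N = ⅓ (N = -(-1 - 1*0)/3 = -(-1 + 0)/3 = -⅓*(-1) = ⅓ ≈ 0.33333)
S(v) = -6 - 3*v (S(v) = 3*(-2 - v) = -6 - 3*v)
J = 16/7 (J = -16/(-6 - 3*⅓) = -16/(-6 - 1) = -16/(-7) = -16*(-⅐) = 16/7 ≈ 2.2857)
O = √834 ≈ 28.879
z(c) = 16/7
O/1020 + z(41)/(-1751) = √834/1020 + (16/7)/(-1751) = √834*(1/1020) + (16/7)*(-1/1751) = √834/1020 - 16/12257 = -16/12257 + √834/1020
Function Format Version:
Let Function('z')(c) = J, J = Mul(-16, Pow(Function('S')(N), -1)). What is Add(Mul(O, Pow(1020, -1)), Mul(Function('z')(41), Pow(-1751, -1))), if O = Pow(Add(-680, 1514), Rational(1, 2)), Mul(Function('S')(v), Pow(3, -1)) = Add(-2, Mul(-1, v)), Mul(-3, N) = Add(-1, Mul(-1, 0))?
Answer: Add(Rational(-16, 12257), Mul(Rational(1, 1020), Pow(834, Rational(1, 2)))) ≈ 0.027007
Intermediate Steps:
N = Rational(1, 3) (N = Mul(Rational(-1, 3), Add(-1, Mul(-1, 0))) = Mul(Rational(-1, 3), Add(-1, 0)) = Mul(Rational(-1, 3), -1) = Rational(1, 3) ≈ 0.33333)
Function('S')(v) = Add(-6, Mul(-3, v)) (Function('S')(v) = Mul(3, Add(-2, Mul(-1, v))) = Add(-6, Mul(-3, v)))
J = Rational(16, 7) (J = Mul(-16, Pow(Add(-6, Mul(-3, Rational(1, 3))), -1)) = Mul(-16, Pow(Add(-6, -1), -1)) = Mul(-16, Pow(-7, -1)) = Mul(-16, Rational(-1, 7)) = Rational(16, 7) ≈ 2.2857)
O = Pow(834, Rational(1, 2)) ≈ 28.879
Function('z')(c) = Rational(16, 7)
Add(Mul(O, Pow(1020, -1)), Mul(Function('z')(41), Pow(-1751, -1))) = Add(Mul(Pow(834, Rational(1, 2)), Pow(1020, -1)), Mul(Rational(16, 7), Pow(-1751, -1))) = Add(Mul(Pow(834, Rational(1, 2)), Rational(1, 1020)), Mul(Rational(16, 7), Rational(-1, 1751))) = Add(Mul(Rational(1, 1020), Pow(834, Rational(1, 2))), Rational(-16, 12257)) = Add(Rational(-16, 12257), Mul(Rational(1, 1020), Pow(834, Rational(1, 2))))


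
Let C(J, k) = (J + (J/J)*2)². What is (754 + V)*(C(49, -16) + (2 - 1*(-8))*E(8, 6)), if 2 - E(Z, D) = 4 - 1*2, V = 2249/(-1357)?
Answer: 2655436329/1357 ≈ 1.9568e+6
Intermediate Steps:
V = -2249/1357 (V = 2249*(-1/1357) = -2249/1357 ≈ -1.6573)
E(Z, D) = 0 (E(Z, D) = 2 - (4 - 1*2) = 2 - (4 - 2) = 2 - 1*2 = 2 - 2 = 0)
C(J, k) = (2 + J)² (C(J, k) = (J + 1*2)² = (J + 2)² = (2 + J)²)
(754 + V)*(C(49, -16) + (2 - 1*(-8))*E(8, 6)) = (754 - 2249/1357)*((2 + 49)² + (2 - 1*(-8))*0) = 1020929*(51² + (2 + 8)*0)/1357 = 1020929*(2601 + 10*0)/1357 = 1020929*(2601 + 0)/1357 = (1020929/1357)*2601 = 2655436329/1357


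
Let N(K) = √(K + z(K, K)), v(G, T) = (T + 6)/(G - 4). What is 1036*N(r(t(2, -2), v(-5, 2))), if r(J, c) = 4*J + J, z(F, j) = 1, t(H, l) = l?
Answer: 3108*I ≈ 3108.0*I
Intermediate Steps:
v(G, T) = (6 + T)/(-4 + G)
r(J, c) = 5*J
N(K) = √(1 + K) (N(K) = √(K + 1) = √(1 + K))
1036*N(r(t(2, -2), v(-5, 2))) = 1036*√(1 + 5*(-2)) = 1036*√(1 - 10) = 1036*√(-9) = 1036*(3*I) = 3108*I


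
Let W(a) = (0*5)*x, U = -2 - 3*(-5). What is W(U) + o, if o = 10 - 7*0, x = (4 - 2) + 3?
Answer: 10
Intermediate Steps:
x = 5 (x = 2 + 3 = 5)
o = 10 (o = 10 + 0 = 10)
U = 13 (U = -2 + 15 = 13)
W(a) = 0 (W(a) = (0*5)*5 = 0*5 = 0)
W(U) + o = 0 + 10 = 10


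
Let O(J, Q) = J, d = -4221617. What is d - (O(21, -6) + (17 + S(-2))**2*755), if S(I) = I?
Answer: -4391513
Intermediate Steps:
d - (O(21, -6) + (17 + S(-2))**2*755) = -4221617 - (21 + (17 - 2)**2*755) = -4221617 - (21 + 15**2*755) = -4221617 - (21 + 225*755) = -4221617 - (21 + 169875) = -4221617 - 1*169896 = -4221617 - 169896 = -4391513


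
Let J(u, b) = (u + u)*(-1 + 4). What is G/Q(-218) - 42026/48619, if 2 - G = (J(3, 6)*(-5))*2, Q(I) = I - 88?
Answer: -10854307/7438707 ≈ -1.4592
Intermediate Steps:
J(u, b) = 6*u (J(u, b) = (2*u)*3 = 6*u)
Q(I) = -88 + I
G = 182 (G = 2 - (6*3)*(-5)*2 = 2 - 18*(-5)*2 = 2 - (-90)*2 = 2 - 1*(-180) = 2 + 180 = 182)
G/Q(-218) - 42026/48619 = 182/(-88 - 218) - 42026/48619 = 182/(-306) - 42026*1/48619 = 182*(-1/306) - 42026/48619 = -91/153 - 42026/48619 = -10854307/7438707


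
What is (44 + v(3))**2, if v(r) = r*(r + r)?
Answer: 3844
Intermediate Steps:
v(r) = 2*r**2 (v(r) = r*(2*r) = 2*r**2)
(44 + v(3))**2 = (44 + 2*3**2)**2 = (44 + 2*9)**2 = (44 + 18)**2 = 62**2 = 3844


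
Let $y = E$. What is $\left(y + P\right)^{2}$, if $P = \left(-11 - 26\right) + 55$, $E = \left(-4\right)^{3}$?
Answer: $2116$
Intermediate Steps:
$E = -64$
$P = 18$ ($P = -37 + 55 = 18$)
$y = -64$
$\left(y + P\right)^{2} = \left(-64 + 18\right)^{2} = \left(-46\right)^{2} = 2116$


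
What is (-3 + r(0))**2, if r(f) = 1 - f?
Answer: 4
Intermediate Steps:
(-3 + r(0))**2 = (-3 + (1 - 1*0))**2 = (-3 + (1 + 0))**2 = (-3 + 1)**2 = (-2)**2 = 4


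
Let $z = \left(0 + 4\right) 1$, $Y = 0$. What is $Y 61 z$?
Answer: $0$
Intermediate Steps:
$z = 4$ ($z = 4 \cdot 1 = 4$)
$Y 61 z = 0 \cdot 61 \cdot 4 = 0 \cdot 4 = 0$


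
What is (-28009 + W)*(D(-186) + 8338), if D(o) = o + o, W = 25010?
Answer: -23890034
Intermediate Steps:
D(o) = 2*o
(-28009 + W)*(D(-186) + 8338) = (-28009 + 25010)*(2*(-186) + 8338) = -2999*(-372 + 8338) = -2999*7966 = -23890034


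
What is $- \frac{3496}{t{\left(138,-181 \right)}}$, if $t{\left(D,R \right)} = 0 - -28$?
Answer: $- \frac{874}{7} \approx -124.86$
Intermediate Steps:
$t{\left(D,R \right)} = 28$ ($t{\left(D,R \right)} = 0 + 28 = 28$)
$- \frac{3496}{t{\left(138,-181 \right)}} = - \frac{3496}{28} = \left(-3496\right) \frac{1}{28} = - \frac{874}{7}$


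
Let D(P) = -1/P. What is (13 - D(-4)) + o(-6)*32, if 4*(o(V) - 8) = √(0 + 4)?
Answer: 1139/4 ≈ 284.75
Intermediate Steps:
o(V) = 17/2 (o(V) = 8 + √(0 + 4)/4 = 8 + √4/4 = 8 + (¼)*2 = 8 + ½ = 17/2)
(13 - D(-4)) + o(-6)*32 = (13 - (-1)/(-4)) + (17/2)*32 = (13 - (-1)*(-1)/4) + 272 = (13 - 1*¼) + 272 = (13 - ¼) + 272 = 51/4 + 272 = 1139/4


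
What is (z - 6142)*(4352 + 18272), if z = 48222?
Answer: 952017920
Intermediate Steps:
(z - 6142)*(4352 + 18272) = (48222 - 6142)*(4352 + 18272) = 42080*22624 = 952017920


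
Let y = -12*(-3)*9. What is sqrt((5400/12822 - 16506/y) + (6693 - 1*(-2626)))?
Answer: 5*sqrt(60950868626)/12822 ≈ 96.273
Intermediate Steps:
y = 324 (y = 36*9 = 324)
sqrt((5400/12822 - 16506/y) + (6693 - 1*(-2626))) = sqrt((5400/12822 - 16506/324) + (6693 - 1*(-2626))) = sqrt((5400*(1/12822) - 16506*1/324) + (6693 + 2626)) = sqrt((900/2137 - 917/18) + 9319) = sqrt(-1943429/38466 + 9319) = sqrt(356521225/38466) = 5*sqrt(60950868626)/12822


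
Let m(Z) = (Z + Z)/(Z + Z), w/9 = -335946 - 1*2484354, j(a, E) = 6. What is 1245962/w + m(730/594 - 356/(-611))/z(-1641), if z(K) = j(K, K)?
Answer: 746122/6345675 ≈ 0.11758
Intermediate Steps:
z(K) = 6
w = -25382700 (w = 9*(-335946 - 1*2484354) = 9*(-335946 - 2484354) = 9*(-2820300) = -25382700)
m(Z) = 1 (m(Z) = (2*Z)/((2*Z)) = (2*Z)*(1/(2*Z)) = 1)
1245962/w + m(730/594 - 356/(-611))/z(-1641) = 1245962/(-25382700) + 1/6 = 1245962*(-1/25382700) + 1*(⅙) = -622981/12691350 + ⅙ = 746122/6345675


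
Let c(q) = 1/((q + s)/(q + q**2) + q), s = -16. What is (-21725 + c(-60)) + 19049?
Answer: -142147329/53119 ≈ -2676.0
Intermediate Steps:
c(q) = 1/(q + (-16 + q)/(q + q**2)) (c(q) = 1/((q - 16)/(q + q**2) + q) = 1/((-16 + q)/(q + q**2) + q) = 1/(q + (-16 + q)/(q + q**2)))
(-21725 + c(-60)) + 19049 = (-21725 - 60*(1 - 60)/(-16 - 60 + (-60)**2 + (-60)**3)) + 19049 = (-21725 - 60*(-59)/(-16 - 60 + 3600 - 216000)) + 19049 = (-21725 - 60*(-59)/(-212476)) + 19049 = (-21725 - 60*(-1/212476)*(-59)) + 19049 = (-21725 - 885/53119) + 19049 = -1154011160/53119 + 19049 = -142147329/53119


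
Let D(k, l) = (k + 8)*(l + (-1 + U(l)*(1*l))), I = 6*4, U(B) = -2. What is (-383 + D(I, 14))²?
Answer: 744769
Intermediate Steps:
I = 24
D(k, l) = (-1 - l)*(8 + k) (D(k, l) = (k + 8)*(l + (-1 - 2*l)) = (8 + k)*(l + (-1 - 2*l)) = (8 + k)*(-1 - l) = (-1 - l)*(8 + k))
(-383 + D(I, 14))² = (-383 + (-8 - 1*24 - 8*14 - 1*24*14))² = (-383 + (-8 - 24 - 112 - 336))² = (-383 - 480)² = (-863)² = 744769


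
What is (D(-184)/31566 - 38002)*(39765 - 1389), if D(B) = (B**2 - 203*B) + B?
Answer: -7672002690768/5261 ≈ -1.4583e+9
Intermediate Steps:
D(B) = B**2 - 202*B
(D(-184)/31566 - 38002)*(39765 - 1389) = (-184*(-202 - 184)/31566 - 38002)*(39765 - 1389) = (-184*(-386)*(1/31566) - 38002)*38376 = (71024*(1/31566) - 38002)*38376 = (35512/15783 - 38002)*38376 = -599750054/15783*38376 = -7672002690768/5261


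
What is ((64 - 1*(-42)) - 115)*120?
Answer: -1080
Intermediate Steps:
((64 - 1*(-42)) - 115)*120 = ((64 + 42) - 115)*120 = (106 - 115)*120 = -9*120 = -1080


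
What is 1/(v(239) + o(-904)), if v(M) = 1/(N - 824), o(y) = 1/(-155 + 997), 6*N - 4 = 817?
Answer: -3471566/929 ≈ -3736.9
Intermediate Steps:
N = 821/6 (N = ⅔ + (⅙)*817 = ⅔ + 817/6 = 821/6 ≈ 136.83)
o(y) = 1/842
v(M) = -6/4123 (v(M) = 1/(821/6 - 824) = 1/(-4123/6) = -6/4123)
1/(v(239) + o(-904)) = 1/(-6/4123 + 1/842) = 1/(-929/3471566) = -3471566/929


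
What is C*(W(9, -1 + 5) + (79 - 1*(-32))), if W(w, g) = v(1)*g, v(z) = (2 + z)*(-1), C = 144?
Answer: 14256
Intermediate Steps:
v(z) = -2 - z
W(w, g) = -3*g (W(w, g) = (-2 - 1*1)*g = (-2 - 1)*g = -3*g)
C*(W(9, -1 + 5) + (79 - 1*(-32))) = 144*(-3*(-1 + 5) + (79 - 1*(-32))) = 144*(-3*4 + (79 + 32)) = 144*(-12 + 111) = 144*99 = 14256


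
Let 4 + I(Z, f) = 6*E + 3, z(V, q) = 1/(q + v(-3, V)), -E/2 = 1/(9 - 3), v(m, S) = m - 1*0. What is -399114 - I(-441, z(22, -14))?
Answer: -399111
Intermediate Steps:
v(m, S) = m (v(m, S) = m + 0 = m)
E = -⅓ (E = -2/(9 - 3) = -2/6 = -2*⅙ = -⅓ ≈ -0.33333)
z(V, q) = 1/(-3 + q) (z(V, q) = 1/(q - 3) = 1/(-3 + q))
I(Z, f) = -3 (I(Z, f) = -4 + (6*(-⅓) + 3) = -4 + (-2 + 3) = -4 + 1 = -3)
-399114 - I(-441, z(22, -14)) = -399114 - 1*(-3) = -399114 + 3 = -399111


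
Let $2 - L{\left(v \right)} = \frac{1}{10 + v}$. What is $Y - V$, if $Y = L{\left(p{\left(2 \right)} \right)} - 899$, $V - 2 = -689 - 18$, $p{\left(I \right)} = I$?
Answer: $- \frac{2305}{12} \approx -192.08$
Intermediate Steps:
$V = -705$ ($V = 2 - 707 = -705$)
$L{\left(v \right)} = 2 - \frac{1}{10 + v}$
$Y = - \frac{10765}{12}$ ($Y = \frac{19 + 2 \cdot 2}{10 + 2} - 899 = \frac{19 + 4}{12} - 899 = \frac{1}{12} \cdot 23 - 899 = \frac{23}{12} - 899 = - \frac{10765}{12} \approx -897.08$)
$Y - V = - \frac{10765}{12} - -705 = - \frac{10765}{12} + 705 = - \frac{2305}{12}$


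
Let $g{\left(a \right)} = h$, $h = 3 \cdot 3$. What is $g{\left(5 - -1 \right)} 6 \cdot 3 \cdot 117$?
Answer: $18954$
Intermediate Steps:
$h = 9$
$g{\left(a \right)} = 9$
$g{\left(5 - -1 \right)} 6 \cdot 3 \cdot 117 = 9 \cdot 6 \cdot 3 \cdot 117 = 54 \cdot 3 \cdot 117 = 162 \cdot 117 = 18954$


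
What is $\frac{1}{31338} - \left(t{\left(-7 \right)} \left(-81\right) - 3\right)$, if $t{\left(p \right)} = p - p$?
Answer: $\frac{94015}{31338} \approx 3.0$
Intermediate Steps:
$t{\left(p \right)} = 0$
$\frac{1}{31338} - \left(t{\left(-7 \right)} \left(-81\right) - 3\right) = \frac{1}{31338} - \left(0 \left(-81\right) - 3\right) = \frac{1}{31338} - \left(0 - 3\right) = \frac{1}{31338} - -3 = \frac{1}{31338} + 3 = \frac{94015}{31338}$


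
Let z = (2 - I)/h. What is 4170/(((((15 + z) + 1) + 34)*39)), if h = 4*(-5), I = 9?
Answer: 27800/13091 ≈ 2.1236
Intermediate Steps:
h = -20
z = 7/20 (z = (2 - 1*9)/(-20) = (2 - 9)*(-1/20) = -7*(-1/20) = 7/20 ≈ 0.35000)
4170/(((((15 + z) + 1) + 34)*39)) = 4170/(((((15 + 7/20) + 1) + 34)*39)) = 4170/((((307/20 + 1) + 34)*39)) = 4170/(((327/20 + 34)*39)) = 4170/(((1007/20)*39)) = 4170/(39273/20) = 4170*(20/39273) = 27800/13091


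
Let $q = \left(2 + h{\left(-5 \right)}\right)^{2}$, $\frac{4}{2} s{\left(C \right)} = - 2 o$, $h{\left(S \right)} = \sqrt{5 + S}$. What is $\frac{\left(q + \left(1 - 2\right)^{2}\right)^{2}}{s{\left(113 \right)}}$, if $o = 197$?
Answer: $- \frac{25}{197} \approx -0.1269$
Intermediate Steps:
$s{\left(C \right)} = -197$ ($s{\left(C \right)} = \frac{\left(-2\right) 197}{2} = \frac{1}{2} \left(-394\right) = -197$)
$q = 4$ ($q = \left(2 + \sqrt{5 - 5}\right)^{2} = \left(2 + \sqrt{0}\right)^{2} = \left(2 + 0\right)^{2} = 2^{2} = 4$)
$\frac{\left(q + \left(1 - 2\right)^{2}\right)^{2}}{s{\left(113 \right)}} = \frac{\left(4 + \left(1 - 2\right)^{2}\right)^{2}}{-197} = \left(4 + \left(-1\right)^{2}\right)^{2} \left(- \frac{1}{197}\right) = \left(4 + 1\right)^{2} \left(- \frac{1}{197}\right) = 5^{2} \left(- \frac{1}{197}\right) = 25 \left(- \frac{1}{197}\right) = - \frac{25}{197}$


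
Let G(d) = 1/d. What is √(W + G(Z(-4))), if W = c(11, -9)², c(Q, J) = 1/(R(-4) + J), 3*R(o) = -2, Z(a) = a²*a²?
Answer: √3145/464 ≈ 0.12086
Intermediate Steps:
Z(a) = a⁴
R(o) = -⅔ (R(o) = (⅓)*(-2) = -⅔)
c(Q, J) = 1/(-⅔ + J)
W = 9/841 (W = (3/(-2 + 3*(-9)))² = (3/(-2 - 27))² = (3/(-29))² = (3*(-1/29))² = (-3/29)² = 9/841 ≈ 0.010702)
√(W + G(Z(-4))) = √(9/841 + 1/((-4)⁴)) = √(9/841 + 1/256) = √(3145/215296) = √3145/464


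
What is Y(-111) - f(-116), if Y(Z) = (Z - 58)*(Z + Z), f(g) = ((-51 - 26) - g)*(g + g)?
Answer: 46566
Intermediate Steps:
f(g) = 2*g*(-77 - g) (f(g) = (-77 - g)*(2*g) = 2*g*(-77 - g))
Y(Z) = 2*Z*(-58 + Z) (Y(Z) = (-58 + Z)*(2*Z) = 2*Z*(-58 + Z))
Y(-111) - f(-116) = 2*(-111)*(-58 - 111) - (-2)*(-116)*(77 - 116) = 2*(-111)*(-169) - (-2)*(-116)*(-39) = 37518 - 1*(-9048) = 37518 + 9048 = 46566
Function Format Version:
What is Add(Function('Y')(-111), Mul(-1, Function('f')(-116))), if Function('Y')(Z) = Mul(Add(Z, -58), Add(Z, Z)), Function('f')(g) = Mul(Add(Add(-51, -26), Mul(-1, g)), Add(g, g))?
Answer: 46566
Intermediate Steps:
Function('f')(g) = Mul(2, g, Add(-77, Mul(-1, g))) (Function('f')(g) = Mul(Add(-77, Mul(-1, g)), Mul(2, g)) = Mul(2, g, Add(-77, Mul(-1, g))))
Function('Y')(Z) = Mul(2, Z, Add(-58, Z)) (Function('Y')(Z) = Mul(Add(-58, Z), Mul(2, Z)) = Mul(2, Z, Add(-58, Z)))
Add(Function('Y')(-111), Mul(-1, Function('f')(-116))) = Add(Mul(2, -111, Add(-58, -111)), Mul(-1, Mul(-2, -116, Add(77, -116)))) = Add(Mul(2, -111, -169), Mul(-1, Mul(-2, -116, -39))) = Add(37518, Mul(-1, -9048)) = Add(37518, 9048) = 46566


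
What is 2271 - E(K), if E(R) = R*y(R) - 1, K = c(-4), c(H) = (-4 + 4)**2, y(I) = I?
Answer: 2272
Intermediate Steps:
c(H) = 0 (c(H) = 0**2 = 0)
K = 0
E(R) = -1 + R**2 (E(R) = R*R - 1 = R**2 - 1 = -1 + R**2)
2271 - E(K) = 2271 - (-1 + 0**2) = 2271 - (-1 + 0) = 2271 - 1*(-1) = 2271 + 1 = 2272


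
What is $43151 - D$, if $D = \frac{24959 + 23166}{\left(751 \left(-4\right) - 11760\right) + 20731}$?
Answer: $\frac{257433892}{5967} \approx 43143.0$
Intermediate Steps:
$D = \frac{48125}{5967}$ ($D = \frac{48125}{\left(-3004 - 11760\right) + 20731} = \frac{48125}{-14764 + 20731} = \frac{48125}{5967} \approx 8.0652$)
$43151 - D = 43151 - \frac{48125}{5967} = \frac{257433892}{5967}$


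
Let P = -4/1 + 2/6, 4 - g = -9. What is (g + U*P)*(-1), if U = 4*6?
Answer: 75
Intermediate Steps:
g = 13 (g = 4 - 1*(-9) = 4 + 9 = 13)
P = -11/3 (P = -4*1 + 2*(⅙) = -4 + ⅓ = -11/3 ≈ -3.6667)
U = 24
(g + U*P)*(-1) = (13 + 24*(-11/3))*(-1) = (13 - 88)*(-1) = -75*(-1) = 75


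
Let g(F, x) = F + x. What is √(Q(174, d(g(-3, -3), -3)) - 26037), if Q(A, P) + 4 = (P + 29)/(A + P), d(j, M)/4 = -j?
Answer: I*√113433430/66 ≈ 161.37*I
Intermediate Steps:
d(j, M) = -4*j (d(j, M) = 4*(-j) = -4*j)
Q(A, P) = -4 + (29 + P)/(A + P) (Q(A, P) = -4 + (P + 29)/(A + P) = -4 + (29 + P)/(A + P))
√(Q(174, d(g(-3, -3), -3)) - 26037) = √((29 - 4*174 - (-12)*(-3 - 3))/(174 - 4*(-3 - 3)) - 26037) = √((29 - 696 - (-12)*(-6))/(174 - 4*(-6)) - 26037) = √((29 - 696 - 3*24)/(174 + 24) - 26037) = √((29 - 696 - 72)/198 - 26037) = √((1/198)*(-739) - 26037) = √(-739/198 - 26037) = √(-5156065/198) = I*√113433430/66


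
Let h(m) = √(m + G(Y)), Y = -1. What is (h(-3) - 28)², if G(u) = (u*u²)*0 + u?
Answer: 780 - 112*I ≈ 780.0 - 112.0*I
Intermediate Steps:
G(u) = u (G(u) = u³*0 + u = 0 + u = u)
h(m) = √(-1 + m) (h(m) = √(m - 1) = √(-1 + m))
(h(-3) - 28)² = (√(-1 - 3) - 28)² = (√(-4) - 28)² = (2*I - 28)² = (-28 + 2*I)²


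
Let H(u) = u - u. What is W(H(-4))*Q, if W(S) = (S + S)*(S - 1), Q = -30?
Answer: 0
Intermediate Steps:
H(u) = 0
W(S) = 2*S*(-1 + S) (W(S) = (2*S)*(-1 + S) = 2*S*(-1 + S))
W(H(-4))*Q = (2*0*(-1 + 0))*(-30) = (2*0*(-1))*(-30) = 0*(-30) = 0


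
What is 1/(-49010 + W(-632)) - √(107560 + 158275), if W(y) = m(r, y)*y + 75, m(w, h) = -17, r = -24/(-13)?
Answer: -1/38191 - √265835 ≈ -515.59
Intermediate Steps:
r = 24/13 (r = -24*(-1/13) = 24/13 ≈ 1.8462)
W(y) = 75 - 17*y (W(y) = -17*y + 75 = 75 - 17*y)
1/(-49010 + W(-632)) - √(107560 + 158275) = 1/(-49010 + (75 - 17*(-632))) - √(107560 + 158275) = 1/(-49010 + (75 + 10744)) - √265835 = 1/(-49010 + 10819) - √265835 = 1/(-38191) - √265835 = -1/38191 - √265835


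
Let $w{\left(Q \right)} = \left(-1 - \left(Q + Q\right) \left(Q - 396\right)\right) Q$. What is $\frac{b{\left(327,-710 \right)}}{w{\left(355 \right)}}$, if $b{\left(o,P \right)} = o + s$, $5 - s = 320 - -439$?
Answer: $- \frac{427}{10333695} \approx -4.1321 \cdot 10^{-5}$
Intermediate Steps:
$s = -754$ ($s = 5 - \left(320 - -439\right) = 5 - \left(320 + 439\right) = 5 - 759 = -754$)
$b{\left(o,P \right)} = -754 + o$ ($b{\left(o,P \right)} = o - 754 = -754 + o$)
$w{\left(Q \right)} = Q \left(-1 - 2 Q \left(-396 + Q\right)\right)$ ($w{\left(Q \right)} = \left(-1 - 2 Q \left(-396 + Q\right)\right) Q = Q \left(-1 - 2 Q \left(-396 + Q\right)\right)$)
$\frac{b{\left(327,-710 \right)}}{w{\left(355 \right)}} = \frac{-754 + 327}{355 \left(-1 - 2 \cdot 355^{2} + 792 \cdot 355\right)} = - \frac{427}{355 \left(-1 - 252050 + 281160\right)} = - \frac{427}{355 \cdot 29109} = - \frac{427}{10333695}$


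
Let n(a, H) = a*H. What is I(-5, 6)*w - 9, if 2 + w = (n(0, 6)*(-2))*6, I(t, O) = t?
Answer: 1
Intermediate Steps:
n(a, H) = H*a
w = -2 (w = -2 + ((6*0)*(-2))*6 = -2 + (0*(-2))*6 = -2 + 0*6 = -2 + 0 = -2)
I(-5, 6)*w - 9 = -5*(-2) - 9 = 10 - 9 = 1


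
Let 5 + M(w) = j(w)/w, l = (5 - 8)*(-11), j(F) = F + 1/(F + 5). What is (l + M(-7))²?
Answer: 165649/196 ≈ 845.15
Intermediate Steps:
j(F) = F + 1/(5 + F)
l = 33 (l = -3*(-11) = 33)
M(w) = -5 + (1 + w² + 5*w)/(w*(5 + w)) (M(w) = -5 + ((1 + w² + 5*w)/(5 + w))/w = -5 + (1 + w² + 5*w)/(w*(5 + w)))
(l + M(-7))² = (33 + (1 - 20*(-7) - 4*(-7)²)/((-7)*(5 - 7)))² = (33 - ⅐*(1 + 140 - 4*49)/(-2))² = (33 - ⅐*(-½)*(1 + 140 - 196))² = (33 - ⅐*(-½)*(-55))² = (33 - 55/14)² = (407/14)² = 165649/196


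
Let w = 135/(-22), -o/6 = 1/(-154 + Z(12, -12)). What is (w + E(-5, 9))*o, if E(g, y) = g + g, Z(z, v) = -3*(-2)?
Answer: -1065/1628 ≈ -0.65418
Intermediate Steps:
Z(z, v) = 6
o = 3/74 (o = -6/(-154 + 6) = -6/(-148) = -6*(-1/148) = 3/74 ≈ 0.040541)
w = -135/22 (w = 135*(-1/22) = -135/22 ≈ -6.1364)
E(g, y) = 2*g
(w + E(-5, 9))*o = (-135/22 + 2*(-5))*(3/74) = (-135/22 - 10)*(3/74) = -355/22*3/74 = -1065/1628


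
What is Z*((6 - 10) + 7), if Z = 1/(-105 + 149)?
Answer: 3/44 ≈ 0.068182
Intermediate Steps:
Z = 1/44 ≈ 0.022727
Z*((6 - 10) + 7) = ((6 - 10) + 7)/44 = (-4 + 7)/44 = (1/44)*3 = 3/44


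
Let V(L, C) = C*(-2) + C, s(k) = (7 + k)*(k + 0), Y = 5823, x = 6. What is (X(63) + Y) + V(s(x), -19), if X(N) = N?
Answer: 5905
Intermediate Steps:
s(k) = k*(7 + k) (s(k) = (7 + k)*k = k*(7 + k))
V(L, C) = -C (V(L, C) = -2*C + C = -C)
(X(63) + Y) + V(s(x), -19) = (63 + 5823) - 1*(-19) = 5886 + 19 = 5905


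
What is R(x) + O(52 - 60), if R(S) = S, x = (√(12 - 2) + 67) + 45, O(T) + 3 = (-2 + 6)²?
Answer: 125 + √10 ≈ 128.16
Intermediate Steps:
O(T) = 13 (O(T) = -3 + (-2 + 6)² = -3 + 4² = -3 + 16 = 13)
x = 112 + √10 (x = (√10 + 67) + 45 = (67 + √10) + 45 = 112 + √10 ≈ 115.16)
R(x) + O(52 - 60) = (112 + √10) + 13 = 125 + √10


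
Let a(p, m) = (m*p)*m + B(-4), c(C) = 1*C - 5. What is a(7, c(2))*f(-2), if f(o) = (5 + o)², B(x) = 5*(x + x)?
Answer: 207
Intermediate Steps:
B(x) = 10*x (B(x) = 5*(2*x) = 10*x)
c(C) = -5 + C (c(C) = C - 5 = -5 + C)
a(p, m) = -40 + p*m² (a(p, m) = (m*p)*m + 10*(-4) = p*m² - 40 = -40 + p*m²)
a(7, c(2))*f(-2) = (-40 + 7*(-5 + 2)²)*(5 - 2)² = (-40 + 7*(-3)²)*3² = (-40 + 7*9)*9 = (-40 + 63)*9 = 23*9 = 207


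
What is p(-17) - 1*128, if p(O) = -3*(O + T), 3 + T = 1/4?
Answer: -275/4 ≈ -68.750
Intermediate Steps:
T = -11/4 (T = -3 + 1/4 = -3 + ¼ = -11/4 ≈ -2.7500)
p(O) = 33/4 - 3*O (p(O) = -3*(O - 11/4) = -3*(-11/4 + O) = 33/4 - 3*O)
p(-17) - 1*128 = (33/4 - 3*(-17)) - 1*128 = (33/4 + 51) - 128 = 237/4 - 128 = -275/4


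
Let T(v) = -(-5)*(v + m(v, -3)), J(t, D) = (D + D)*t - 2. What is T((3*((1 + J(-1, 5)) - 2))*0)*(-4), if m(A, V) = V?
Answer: 60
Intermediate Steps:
J(t, D) = -2 + 2*D*t (J(t, D) = (2*D)*t - 2 = 2*D*t - 2 = -2 + 2*D*t)
T(v) = -15 + 5*v (T(v) = -(-5)*(v - 3) = -(-5)*(-3 + v) = -(15 - 5*v) = -15 + 5*v)
T((3*((1 + J(-1, 5)) - 2))*0)*(-4) = (-15 + 5*((3*((1 + (-2 + 2*5*(-1))) - 2))*0))*(-4) = (-15 + 5*((3*((1 + (-2 - 10)) - 2))*0))*(-4) = (-15 + 5*((3*((1 - 12) - 2))*0))*(-4) = (-15 + 5*((3*(-11 - 2))*0))*(-4) = (-15 + 5*((3*(-13))*0))*(-4) = (-15 + 5*(-39*0))*(-4) = (-15 + 5*0)*(-4) = (-15 + 0)*(-4) = -15*(-4) = 60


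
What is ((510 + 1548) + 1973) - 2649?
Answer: 1382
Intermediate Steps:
((510 + 1548) + 1973) - 2649 = (2058 + 1973) - 2649 = 4031 - 2649 = 1382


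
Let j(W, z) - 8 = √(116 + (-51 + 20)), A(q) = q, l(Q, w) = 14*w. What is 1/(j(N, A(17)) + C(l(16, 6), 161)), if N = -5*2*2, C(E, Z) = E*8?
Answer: 8/5439 - √85/462315 ≈ 0.0014509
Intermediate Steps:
C(E, Z) = 8*E
N = -20 (N = -10*2 = -20)
j(W, z) = 8 + √85 (j(W, z) = 8 + √(116 + (-51 + 20)) = 8 + √(116 - 31) = 8 + √85)
1/(j(N, A(17)) + C(l(16, 6), 161)) = 1/((8 + √85) + 8*(14*6)) = 1/((8 + √85) + 8*84) = 1/((8 + √85) + 672) = 1/(680 + √85)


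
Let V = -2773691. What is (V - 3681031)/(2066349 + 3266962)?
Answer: -6454722/5333311 ≈ -1.2103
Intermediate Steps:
(V - 3681031)/(2066349 + 3266962) = (-2773691 - 3681031)/(2066349 + 3266962) = -6454722/5333311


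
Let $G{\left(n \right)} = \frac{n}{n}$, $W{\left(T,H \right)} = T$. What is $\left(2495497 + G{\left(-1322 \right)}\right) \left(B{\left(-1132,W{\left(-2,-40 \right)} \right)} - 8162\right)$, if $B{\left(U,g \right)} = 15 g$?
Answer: $-20443119616$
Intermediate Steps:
$G{\left(n \right)} = 1$
$\left(2495497 + G{\left(-1322 \right)}\right) \left(B{\left(-1132,W{\left(-2,-40 \right)} \right)} - 8162\right) = \left(2495497 + 1\right) \left(15 \left(-2\right) - 8162\right) = 2495498 \left(-30 - 8162\right) = 2495498 \left(-8192\right) = -20443119616$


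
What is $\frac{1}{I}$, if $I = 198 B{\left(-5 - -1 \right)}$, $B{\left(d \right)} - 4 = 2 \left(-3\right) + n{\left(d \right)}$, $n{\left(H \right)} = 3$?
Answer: $\frac{1}{198} \approx 0.0050505$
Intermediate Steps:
$B{\left(d \right)} = 1$ ($B{\left(d \right)} = 4 + \left(2 \left(-3\right) + 3\right) = 4 + \left(-6 + 3\right) = 4 - 3 = 1$)
$I = 198$ ($I = 198 \cdot 1 = 198$)
$\frac{1}{I} = \frac{1}{198}$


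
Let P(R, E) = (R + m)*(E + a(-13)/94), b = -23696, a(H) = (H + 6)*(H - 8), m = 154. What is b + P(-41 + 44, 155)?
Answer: 83145/94 ≈ 884.52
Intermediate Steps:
a(H) = (-8 + H)*(6 + H) (a(H) = (6 + H)*(-8 + H) = (-8 + H)*(6 + H))
P(R, E) = (154 + R)*(147/94 + E) (P(R, E) = (R + 154)*(E + (-48 + (-13)² - 2*(-13))/94) = (154 + R)*(E + (-48 + 169 + 26)*(1/94)) = (154 + R)*(E + 147*(1/94)) = (154 + R)*(E + 147/94) = (154 + R)*(147/94 + E))
b + P(-41 + 44, 155) = -23696 + (11319/47 + 154*155 + 147*(-41 + 44)/94 + 155*(-41 + 44)) = -23696 + (11319/47 + 23870 + (147/94)*3 + 155*3) = -23696 + (11319/47 + 23870 + 441/94 + 465) = -23696 + 2310569/94 = 83145/94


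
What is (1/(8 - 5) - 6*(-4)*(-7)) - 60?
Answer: -683/3 ≈ -227.67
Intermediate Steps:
(1/(8 - 5) - 6*(-4)*(-7)) - 60 = (1/3 + 24*(-7)) - 60 = (⅓ - 168) - 60 = -503/3 - 60 = -683/3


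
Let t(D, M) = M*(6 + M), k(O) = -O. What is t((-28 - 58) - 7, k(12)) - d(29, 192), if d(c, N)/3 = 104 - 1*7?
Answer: -219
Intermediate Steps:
d(c, N) = 291 (d(c, N) = 3*(104 - 1*7) = 3*(104 - 7) = 3*97 = 291)
t((-28 - 58) - 7, k(12)) - d(29, 192) = (-1*12)*(6 - 1*12) - 1*291 = -12*(6 - 12) - 291 = -12*(-6) - 291 = 72 - 291 = -219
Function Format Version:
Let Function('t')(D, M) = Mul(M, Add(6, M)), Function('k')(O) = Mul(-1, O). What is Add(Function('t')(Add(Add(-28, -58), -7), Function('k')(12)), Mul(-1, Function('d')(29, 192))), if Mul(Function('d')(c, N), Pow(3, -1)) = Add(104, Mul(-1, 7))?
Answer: -219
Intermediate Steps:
Function('d')(c, N) = 291 (Function('d')(c, N) = Mul(3, Add(104, Mul(-1, 7))) = Mul(3, Add(104, -7)) = Mul(3, 97) = 291)
Add(Function('t')(Add(Add(-28, -58), -7), Function('k')(12)), Mul(-1, Function('d')(29, 192))) = Add(Mul(Mul(-1, 12), Add(6, Mul(-1, 12))), Mul(-1, 291)) = Add(Mul(-12, Add(6, -12)), -291) = Add(Mul(-12, -6), -291) = Add(72, -291) = -219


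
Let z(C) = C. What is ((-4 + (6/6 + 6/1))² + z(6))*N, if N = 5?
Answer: 75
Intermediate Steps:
((-4 + (6/6 + 6/1))² + z(6))*N = ((-4 + (6/6 + 6/1))² + 6)*5 = ((-4 + (6*(⅙) + 6*1))² + 6)*5 = ((-4 + (1 + 6))² + 6)*5 = ((-4 + 7)² + 6)*5 = (3² + 6)*5 = (9 + 6)*5 = 15*5 = 75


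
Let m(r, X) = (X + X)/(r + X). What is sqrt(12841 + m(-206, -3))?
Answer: 5*sqrt(22436359)/209 ≈ 113.32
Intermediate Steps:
m(r, X) = 2*X/(X + r) (m(r, X) = (2*X)/(X + r) = 2*X/(X + r))
sqrt(12841 + m(-206, -3)) = sqrt(12841 + 2*(-3)/(-3 - 206)) = sqrt(12841 + 2*(-3)/(-209)) = sqrt(12841 + 2*(-3)*(-1/209)) = sqrt(12841 + 6/209) = sqrt(2683775/209) = 5*sqrt(22436359)/209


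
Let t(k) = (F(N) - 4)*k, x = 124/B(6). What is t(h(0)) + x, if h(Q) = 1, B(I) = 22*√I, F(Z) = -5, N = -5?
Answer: -9 + 31*√6/33 ≈ -6.6990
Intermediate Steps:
x = 31*√6/33 (x = 124/((22*√6)) = 124*(√6/132) = 31*√6/33 ≈ 2.3010)
t(k) = -9*k (t(k) = (-5 - 4)*k = -9*k)
t(h(0)) + x = -9*1 + 31*√6/33 = -9 + 31*√6/33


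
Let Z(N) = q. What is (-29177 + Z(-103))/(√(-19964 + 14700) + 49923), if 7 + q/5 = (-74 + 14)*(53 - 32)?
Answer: -1772865576/2492311193 + 142048*I*√329/2492311193 ≈ -0.71133 + 0.0010338*I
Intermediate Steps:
q = -6335 (q = -35 + 5*((-74 + 14)*(53 - 32)) = -35 + 5*(-60*21) = -35 + 5*(-1260) = -35 - 6300 = -6335)
Z(N) = -6335
(-29177 + Z(-103))/(√(-19964 + 14700) + 49923) = (-29177 - 6335)/(√(-19964 + 14700) + 49923) = -35512/(√(-5264) + 49923) = -35512/(4*I*√329 + 49923) = -35512/(49923 + 4*I*√329)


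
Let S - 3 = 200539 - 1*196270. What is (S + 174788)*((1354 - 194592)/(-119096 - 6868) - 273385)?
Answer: -1541548798988030/31491 ≈ -4.8952e+10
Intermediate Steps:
S = 4272 (S = 3 + (200539 - 1*196270) = 3 + (200539 - 196270) = 3 + 4269 = 4272)
(S + 174788)*((1354 - 194592)/(-119096 - 6868) - 273385) = (4272 + 174788)*((1354 - 194592)/(-119096 - 6868) - 273385) = 179060*(-193238/(-125964) - 273385) = 179060*(-193238*(-1/125964) - 273385) = 179060*(96619/62982 - 273385) = 179060*(-17218237451/62982) = -1541548798988030/31491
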